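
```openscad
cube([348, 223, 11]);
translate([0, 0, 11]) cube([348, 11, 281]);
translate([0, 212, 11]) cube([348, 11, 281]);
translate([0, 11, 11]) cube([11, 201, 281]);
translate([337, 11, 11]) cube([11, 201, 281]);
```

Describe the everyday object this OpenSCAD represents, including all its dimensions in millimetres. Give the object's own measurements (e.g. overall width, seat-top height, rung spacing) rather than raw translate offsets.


An open-topped rectangular box: outside dimensions 348×223×292 mm, with a uniform wall and base thickness of 11 mm. The base is a full 348×223 slab on the floor; four walls sit on top of the base. The front and back walls (the −y and +y sides) span the full width; the two side walls fit between them.


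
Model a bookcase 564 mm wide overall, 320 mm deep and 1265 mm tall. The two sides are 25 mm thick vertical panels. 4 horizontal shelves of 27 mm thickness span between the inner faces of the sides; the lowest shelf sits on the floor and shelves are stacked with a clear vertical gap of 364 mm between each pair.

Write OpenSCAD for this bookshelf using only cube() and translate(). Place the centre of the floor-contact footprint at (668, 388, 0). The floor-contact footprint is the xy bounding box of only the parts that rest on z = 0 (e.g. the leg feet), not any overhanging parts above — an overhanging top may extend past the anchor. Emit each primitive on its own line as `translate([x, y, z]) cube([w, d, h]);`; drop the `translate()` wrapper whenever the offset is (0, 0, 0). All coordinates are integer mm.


translate([386, 228, 0]) cube([25, 320, 1265]);
translate([925, 228, 0]) cube([25, 320, 1265]);
translate([411, 228, 0]) cube([514, 320, 27]);
translate([411, 228, 391]) cube([514, 320, 27]);
translate([411, 228, 782]) cube([514, 320, 27]);
translate([411, 228, 1173]) cube([514, 320, 27]);


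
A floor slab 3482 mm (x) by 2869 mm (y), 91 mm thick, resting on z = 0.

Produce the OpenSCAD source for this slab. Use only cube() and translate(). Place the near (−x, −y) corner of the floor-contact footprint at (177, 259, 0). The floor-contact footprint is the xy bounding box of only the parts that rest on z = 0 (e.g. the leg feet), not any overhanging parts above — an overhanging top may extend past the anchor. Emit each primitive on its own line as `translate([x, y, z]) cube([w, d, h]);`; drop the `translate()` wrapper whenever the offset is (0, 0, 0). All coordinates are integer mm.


translate([177, 259, 0]) cube([3482, 2869, 91]);


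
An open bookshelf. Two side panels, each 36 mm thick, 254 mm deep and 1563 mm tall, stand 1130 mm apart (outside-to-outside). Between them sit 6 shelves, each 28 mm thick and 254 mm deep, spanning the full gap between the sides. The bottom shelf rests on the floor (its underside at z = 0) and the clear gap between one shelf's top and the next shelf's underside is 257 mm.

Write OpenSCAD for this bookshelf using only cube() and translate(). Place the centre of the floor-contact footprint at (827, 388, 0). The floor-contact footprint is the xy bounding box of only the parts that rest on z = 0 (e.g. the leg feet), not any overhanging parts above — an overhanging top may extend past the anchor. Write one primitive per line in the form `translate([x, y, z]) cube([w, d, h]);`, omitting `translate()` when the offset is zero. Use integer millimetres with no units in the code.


translate([262, 261, 0]) cube([36, 254, 1563]);
translate([1356, 261, 0]) cube([36, 254, 1563]);
translate([298, 261, 0]) cube([1058, 254, 28]);
translate([298, 261, 285]) cube([1058, 254, 28]);
translate([298, 261, 570]) cube([1058, 254, 28]);
translate([298, 261, 855]) cube([1058, 254, 28]);
translate([298, 261, 1140]) cube([1058, 254, 28]);
translate([298, 261, 1425]) cube([1058, 254, 28]);


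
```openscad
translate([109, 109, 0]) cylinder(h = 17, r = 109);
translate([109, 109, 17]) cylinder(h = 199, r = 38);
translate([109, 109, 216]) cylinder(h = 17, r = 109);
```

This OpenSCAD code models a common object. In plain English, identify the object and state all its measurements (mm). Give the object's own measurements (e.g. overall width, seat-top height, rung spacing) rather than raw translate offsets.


A spool: two coaxial disc flanges of radius 109 mm and thickness 17 mm, joined by a core cylinder of radius 38 mm and height 199 mm. The lower flange rests on z = 0 and the three cylinders share a vertical axis.


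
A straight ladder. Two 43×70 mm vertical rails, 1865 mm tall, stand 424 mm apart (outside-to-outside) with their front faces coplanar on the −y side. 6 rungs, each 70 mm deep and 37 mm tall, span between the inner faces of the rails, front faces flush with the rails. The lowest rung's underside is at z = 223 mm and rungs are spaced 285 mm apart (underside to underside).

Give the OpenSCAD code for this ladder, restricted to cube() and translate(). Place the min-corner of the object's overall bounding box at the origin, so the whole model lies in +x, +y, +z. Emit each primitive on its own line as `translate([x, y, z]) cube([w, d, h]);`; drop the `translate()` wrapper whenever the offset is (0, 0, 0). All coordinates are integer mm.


// rung span = 424 - 2*43 = 338
// rung[k] z = 223 + k*285
cube([43, 70, 1865]);
translate([381, 0, 0]) cube([43, 70, 1865]);
translate([43, 0, 223]) cube([338, 70, 37]);
translate([43, 0, 508]) cube([338, 70, 37]);
translate([43, 0, 793]) cube([338, 70, 37]);
translate([43, 0, 1078]) cube([338, 70, 37]);
translate([43, 0, 1363]) cube([338, 70, 37]);
translate([43, 0, 1648]) cube([338, 70, 37]);


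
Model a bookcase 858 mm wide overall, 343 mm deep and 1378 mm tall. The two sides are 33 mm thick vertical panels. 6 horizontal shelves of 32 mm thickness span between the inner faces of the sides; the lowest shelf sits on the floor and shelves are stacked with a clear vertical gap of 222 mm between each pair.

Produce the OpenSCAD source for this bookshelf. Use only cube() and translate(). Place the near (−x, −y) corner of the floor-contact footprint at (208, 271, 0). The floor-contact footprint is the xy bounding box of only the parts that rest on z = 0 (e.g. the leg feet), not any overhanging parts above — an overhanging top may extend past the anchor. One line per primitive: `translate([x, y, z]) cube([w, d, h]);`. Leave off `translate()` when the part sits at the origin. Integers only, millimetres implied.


translate([208, 271, 0]) cube([33, 343, 1378]);
translate([1033, 271, 0]) cube([33, 343, 1378]);
translate([241, 271, 0]) cube([792, 343, 32]);
translate([241, 271, 254]) cube([792, 343, 32]);
translate([241, 271, 508]) cube([792, 343, 32]);
translate([241, 271, 762]) cube([792, 343, 32]);
translate([241, 271, 1016]) cube([792, 343, 32]);
translate([241, 271, 1270]) cube([792, 343, 32]);


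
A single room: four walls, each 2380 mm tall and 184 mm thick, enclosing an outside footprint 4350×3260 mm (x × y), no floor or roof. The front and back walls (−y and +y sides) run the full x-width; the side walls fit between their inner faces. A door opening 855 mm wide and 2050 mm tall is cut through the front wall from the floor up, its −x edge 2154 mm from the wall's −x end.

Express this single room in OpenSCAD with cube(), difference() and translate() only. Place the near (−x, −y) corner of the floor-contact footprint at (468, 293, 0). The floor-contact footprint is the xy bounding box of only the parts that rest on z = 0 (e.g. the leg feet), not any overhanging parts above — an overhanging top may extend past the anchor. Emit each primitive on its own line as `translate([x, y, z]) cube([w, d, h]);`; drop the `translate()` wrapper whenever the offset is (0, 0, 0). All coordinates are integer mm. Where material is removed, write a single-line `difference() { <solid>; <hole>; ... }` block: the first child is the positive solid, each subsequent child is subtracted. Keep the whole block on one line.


difference() { translate([468, 293, 0]) cube([4350, 184, 2380]); translate([2622, 293, 0]) cube([855, 184, 2050]); }
translate([468, 3369, 0]) cube([4350, 184, 2380]);
translate([468, 477, 0]) cube([184, 2892, 2380]);
translate([4634, 477, 0]) cube([184, 2892, 2380]);


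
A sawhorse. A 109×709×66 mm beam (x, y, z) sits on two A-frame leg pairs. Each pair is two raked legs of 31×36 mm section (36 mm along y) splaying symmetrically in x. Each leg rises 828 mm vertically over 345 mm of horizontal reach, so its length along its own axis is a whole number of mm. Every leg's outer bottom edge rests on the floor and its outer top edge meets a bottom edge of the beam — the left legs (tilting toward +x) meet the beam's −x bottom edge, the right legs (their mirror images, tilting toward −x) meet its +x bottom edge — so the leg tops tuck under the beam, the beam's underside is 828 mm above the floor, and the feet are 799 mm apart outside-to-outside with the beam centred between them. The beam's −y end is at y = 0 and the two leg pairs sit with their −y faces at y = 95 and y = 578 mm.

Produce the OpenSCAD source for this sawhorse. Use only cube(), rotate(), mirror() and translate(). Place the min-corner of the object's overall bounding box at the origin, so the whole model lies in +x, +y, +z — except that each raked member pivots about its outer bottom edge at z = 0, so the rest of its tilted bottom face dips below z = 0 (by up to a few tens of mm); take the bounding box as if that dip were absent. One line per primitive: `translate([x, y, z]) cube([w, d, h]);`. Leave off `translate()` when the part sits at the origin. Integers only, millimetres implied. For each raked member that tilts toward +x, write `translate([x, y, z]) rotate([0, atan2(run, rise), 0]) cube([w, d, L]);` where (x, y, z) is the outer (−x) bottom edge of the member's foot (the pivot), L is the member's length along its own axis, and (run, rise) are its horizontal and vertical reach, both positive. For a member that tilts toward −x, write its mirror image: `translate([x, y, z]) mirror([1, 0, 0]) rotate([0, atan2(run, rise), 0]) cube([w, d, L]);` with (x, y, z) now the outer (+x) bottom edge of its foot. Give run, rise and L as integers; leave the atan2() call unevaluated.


translate([345, 0, 828]) cube([109, 709, 66]);
translate([0, 95, 0]) rotate([0, atan2(345, 828), 0]) cube([31, 36, 897]);
translate([799, 95, 0]) mirror([1, 0, 0]) rotate([0, atan2(345, 828), 0]) cube([31, 36, 897]);
translate([0, 578, 0]) rotate([0, atan2(345, 828), 0]) cube([31, 36, 897]);
translate([799, 578, 0]) mirror([1, 0, 0]) rotate([0, atan2(345, 828), 0]) cube([31, 36, 897]);


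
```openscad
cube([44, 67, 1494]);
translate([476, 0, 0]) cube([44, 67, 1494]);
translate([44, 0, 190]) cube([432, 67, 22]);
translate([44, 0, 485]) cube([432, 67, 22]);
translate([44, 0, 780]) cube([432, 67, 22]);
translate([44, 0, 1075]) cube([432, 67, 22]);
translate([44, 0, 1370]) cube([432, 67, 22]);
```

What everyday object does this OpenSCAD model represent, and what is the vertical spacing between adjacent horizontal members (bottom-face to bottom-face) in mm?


A ladder. The rung spacing is 295 mm.

Two tall 44×67 posts with 5 short bars between them — a ladder. Adjacent rungs sit at z = 190 and z = 485, so the spacing is 485 − 190 = 295 mm.


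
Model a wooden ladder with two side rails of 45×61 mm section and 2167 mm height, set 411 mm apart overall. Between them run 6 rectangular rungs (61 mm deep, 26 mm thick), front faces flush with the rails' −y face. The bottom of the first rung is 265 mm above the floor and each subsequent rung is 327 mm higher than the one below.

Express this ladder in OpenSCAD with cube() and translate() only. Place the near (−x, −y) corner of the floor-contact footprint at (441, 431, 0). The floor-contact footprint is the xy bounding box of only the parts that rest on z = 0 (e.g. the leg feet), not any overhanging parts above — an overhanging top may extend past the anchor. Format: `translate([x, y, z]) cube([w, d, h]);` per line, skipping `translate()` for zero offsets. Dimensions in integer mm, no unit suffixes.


translate([441, 431, 0]) cube([45, 61, 2167]);
translate([807, 431, 0]) cube([45, 61, 2167]);
translate([486, 431, 265]) cube([321, 61, 26]);
translate([486, 431, 592]) cube([321, 61, 26]);
translate([486, 431, 919]) cube([321, 61, 26]);
translate([486, 431, 1246]) cube([321, 61, 26]);
translate([486, 431, 1573]) cube([321, 61, 26]);
translate([486, 431, 1900]) cube([321, 61, 26]);


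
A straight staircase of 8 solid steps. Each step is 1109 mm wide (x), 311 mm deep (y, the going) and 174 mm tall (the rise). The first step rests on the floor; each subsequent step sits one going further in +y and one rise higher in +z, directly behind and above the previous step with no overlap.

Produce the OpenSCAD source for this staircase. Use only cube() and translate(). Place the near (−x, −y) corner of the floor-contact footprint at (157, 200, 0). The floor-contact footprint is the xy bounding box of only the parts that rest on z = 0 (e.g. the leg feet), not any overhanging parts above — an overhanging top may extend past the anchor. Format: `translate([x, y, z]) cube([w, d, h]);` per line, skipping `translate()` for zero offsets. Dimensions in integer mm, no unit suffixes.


translate([157, 200, 0]) cube([1109, 311, 174]);
translate([157, 511, 174]) cube([1109, 311, 174]);
translate([157, 822, 348]) cube([1109, 311, 174]);
translate([157, 1133, 522]) cube([1109, 311, 174]);
translate([157, 1444, 696]) cube([1109, 311, 174]);
translate([157, 1755, 870]) cube([1109, 311, 174]);
translate([157, 2066, 1044]) cube([1109, 311, 174]);
translate([157, 2377, 1218]) cube([1109, 311, 174]);


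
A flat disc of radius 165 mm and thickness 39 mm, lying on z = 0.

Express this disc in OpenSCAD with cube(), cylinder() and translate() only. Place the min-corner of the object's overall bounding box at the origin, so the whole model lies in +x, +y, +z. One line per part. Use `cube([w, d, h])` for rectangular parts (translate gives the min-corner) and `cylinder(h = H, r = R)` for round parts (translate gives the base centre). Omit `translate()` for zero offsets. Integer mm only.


translate([165, 165, 0]) cylinder(h = 39, r = 165);


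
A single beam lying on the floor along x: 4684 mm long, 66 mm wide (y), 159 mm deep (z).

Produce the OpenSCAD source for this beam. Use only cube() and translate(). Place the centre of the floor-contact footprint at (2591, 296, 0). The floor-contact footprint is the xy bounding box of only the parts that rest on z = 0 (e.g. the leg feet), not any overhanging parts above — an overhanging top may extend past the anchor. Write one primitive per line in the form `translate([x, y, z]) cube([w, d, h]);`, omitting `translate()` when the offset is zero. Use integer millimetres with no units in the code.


translate([249, 263, 0]) cube([4684, 66, 159]);


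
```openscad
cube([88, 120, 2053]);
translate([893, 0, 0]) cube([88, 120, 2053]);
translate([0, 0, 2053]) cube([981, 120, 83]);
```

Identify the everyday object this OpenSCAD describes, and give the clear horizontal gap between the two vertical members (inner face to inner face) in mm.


A door frame. The clear opening width is 805 mm.

Two 2053 mm tall posts with a header on top — a door frame. The left jamb is 88 mm wide at x = 0; the right jamb starts at x = 893. The clear opening is 893 − 88 = 805 mm.


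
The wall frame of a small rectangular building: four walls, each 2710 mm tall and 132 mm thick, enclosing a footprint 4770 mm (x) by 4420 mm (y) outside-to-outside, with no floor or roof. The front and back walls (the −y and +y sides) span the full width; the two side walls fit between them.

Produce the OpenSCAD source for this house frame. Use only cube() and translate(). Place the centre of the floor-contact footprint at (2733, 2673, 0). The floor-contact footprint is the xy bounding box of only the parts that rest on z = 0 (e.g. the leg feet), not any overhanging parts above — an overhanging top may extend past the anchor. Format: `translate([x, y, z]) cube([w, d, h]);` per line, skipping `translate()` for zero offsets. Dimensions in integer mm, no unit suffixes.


translate([348, 463, 0]) cube([4770, 132, 2710]);
translate([348, 4751, 0]) cube([4770, 132, 2710]);
translate([348, 595, 0]) cube([132, 4156, 2710]);
translate([4986, 595, 0]) cube([132, 4156, 2710]);


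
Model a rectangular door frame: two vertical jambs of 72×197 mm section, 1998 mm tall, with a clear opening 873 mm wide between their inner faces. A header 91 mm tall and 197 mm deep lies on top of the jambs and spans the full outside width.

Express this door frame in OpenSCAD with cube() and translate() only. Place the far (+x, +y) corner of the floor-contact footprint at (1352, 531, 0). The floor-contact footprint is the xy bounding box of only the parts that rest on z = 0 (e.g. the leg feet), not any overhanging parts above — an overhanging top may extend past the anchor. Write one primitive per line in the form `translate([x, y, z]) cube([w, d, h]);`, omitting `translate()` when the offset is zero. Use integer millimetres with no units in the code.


translate([335, 334, 0]) cube([72, 197, 1998]);
translate([1280, 334, 0]) cube([72, 197, 1998]);
translate([335, 334, 1998]) cube([1017, 197, 91]);


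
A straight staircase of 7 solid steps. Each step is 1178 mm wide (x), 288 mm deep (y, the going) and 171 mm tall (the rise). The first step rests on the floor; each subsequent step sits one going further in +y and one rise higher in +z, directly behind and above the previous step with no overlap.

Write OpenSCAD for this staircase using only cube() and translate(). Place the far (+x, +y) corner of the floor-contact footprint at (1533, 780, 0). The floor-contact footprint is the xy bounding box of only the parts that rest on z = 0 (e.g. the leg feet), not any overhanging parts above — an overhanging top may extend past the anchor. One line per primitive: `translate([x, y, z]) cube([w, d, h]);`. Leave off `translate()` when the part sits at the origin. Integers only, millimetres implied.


translate([355, 492, 0]) cube([1178, 288, 171]);
translate([355, 780, 171]) cube([1178, 288, 171]);
translate([355, 1068, 342]) cube([1178, 288, 171]);
translate([355, 1356, 513]) cube([1178, 288, 171]);
translate([355, 1644, 684]) cube([1178, 288, 171]);
translate([355, 1932, 855]) cube([1178, 288, 171]);
translate([355, 2220, 1026]) cube([1178, 288, 171]);


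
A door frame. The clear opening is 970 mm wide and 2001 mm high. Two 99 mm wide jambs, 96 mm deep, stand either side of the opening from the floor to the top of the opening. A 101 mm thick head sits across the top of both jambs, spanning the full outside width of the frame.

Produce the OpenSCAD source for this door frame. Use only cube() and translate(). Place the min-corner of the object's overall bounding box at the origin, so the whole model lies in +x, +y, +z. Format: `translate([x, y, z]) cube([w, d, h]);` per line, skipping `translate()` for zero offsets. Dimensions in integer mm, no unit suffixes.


cube([99, 96, 2001]);
translate([1069, 0, 0]) cube([99, 96, 2001]);
translate([0, 0, 2001]) cube([1168, 96, 101]);


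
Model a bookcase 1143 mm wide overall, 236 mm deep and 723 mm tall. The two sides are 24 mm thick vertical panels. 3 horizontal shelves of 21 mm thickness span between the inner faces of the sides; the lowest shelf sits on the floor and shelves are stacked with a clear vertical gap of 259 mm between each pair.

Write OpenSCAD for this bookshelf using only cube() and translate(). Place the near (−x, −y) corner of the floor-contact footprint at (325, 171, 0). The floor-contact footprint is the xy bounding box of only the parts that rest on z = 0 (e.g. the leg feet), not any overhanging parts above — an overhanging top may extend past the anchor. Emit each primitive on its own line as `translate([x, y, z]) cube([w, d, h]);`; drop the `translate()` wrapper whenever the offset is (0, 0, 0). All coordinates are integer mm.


translate([325, 171, 0]) cube([24, 236, 723]);
translate([1444, 171, 0]) cube([24, 236, 723]);
translate([349, 171, 0]) cube([1095, 236, 21]);
translate([349, 171, 280]) cube([1095, 236, 21]);
translate([349, 171, 560]) cube([1095, 236, 21]);


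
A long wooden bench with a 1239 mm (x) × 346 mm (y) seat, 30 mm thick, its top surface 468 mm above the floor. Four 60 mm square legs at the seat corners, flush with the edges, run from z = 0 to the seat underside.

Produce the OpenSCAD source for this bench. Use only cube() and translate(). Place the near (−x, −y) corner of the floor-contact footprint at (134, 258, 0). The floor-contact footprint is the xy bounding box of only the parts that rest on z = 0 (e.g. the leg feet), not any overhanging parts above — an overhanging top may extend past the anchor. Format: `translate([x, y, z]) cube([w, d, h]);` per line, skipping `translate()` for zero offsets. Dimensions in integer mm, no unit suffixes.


translate([134, 258, 438]) cube([1239, 346, 30]);
translate([134, 258, 0]) cube([60, 60, 438]);
translate([134, 544, 0]) cube([60, 60, 438]);
translate([1313, 258, 0]) cube([60, 60, 438]);
translate([1313, 544, 0]) cube([60, 60, 438]);


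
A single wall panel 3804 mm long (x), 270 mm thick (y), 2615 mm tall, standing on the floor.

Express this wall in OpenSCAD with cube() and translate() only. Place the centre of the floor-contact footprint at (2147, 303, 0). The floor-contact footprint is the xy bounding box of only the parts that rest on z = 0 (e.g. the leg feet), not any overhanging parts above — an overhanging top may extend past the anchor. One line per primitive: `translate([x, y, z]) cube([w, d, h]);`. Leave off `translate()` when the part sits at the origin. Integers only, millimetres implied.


translate([245, 168, 0]) cube([3804, 270, 2615]);


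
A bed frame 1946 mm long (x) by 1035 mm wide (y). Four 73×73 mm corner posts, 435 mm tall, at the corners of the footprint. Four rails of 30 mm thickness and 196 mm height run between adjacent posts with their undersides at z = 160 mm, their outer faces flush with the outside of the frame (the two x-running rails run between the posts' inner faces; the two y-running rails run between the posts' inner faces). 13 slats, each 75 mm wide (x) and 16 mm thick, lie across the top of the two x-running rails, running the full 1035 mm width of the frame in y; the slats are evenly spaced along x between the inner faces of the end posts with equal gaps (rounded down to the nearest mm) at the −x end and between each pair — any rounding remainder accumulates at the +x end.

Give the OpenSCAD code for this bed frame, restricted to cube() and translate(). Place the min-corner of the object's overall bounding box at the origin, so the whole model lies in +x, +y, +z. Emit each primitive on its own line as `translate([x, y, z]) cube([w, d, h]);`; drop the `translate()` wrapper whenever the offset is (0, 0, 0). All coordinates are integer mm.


cube([73, 73, 435]);
translate([0, 962, 0]) cube([73, 73, 435]);
translate([1873, 0, 0]) cube([73, 73, 435]);
translate([1873, 962, 0]) cube([73, 73, 435]);
translate([73, 0, 160]) cube([1800, 30, 196]);
translate([73, 1005, 160]) cube([1800, 30, 196]);
translate([0, 73, 160]) cube([30, 889, 196]);
translate([1916, 73, 160]) cube([30, 889, 196]);
translate([131, 0, 356]) cube([75, 1035, 16]);
translate([264, 0, 356]) cube([75, 1035, 16]);
translate([397, 0, 356]) cube([75, 1035, 16]);
translate([530, 0, 356]) cube([75, 1035, 16]);
translate([663, 0, 356]) cube([75, 1035, 16]);
translate([796, 0, 356]) cube([75, 1035, 16]);
translate([929, 0, 356]) cube([75, 1035, 16]);
translate([1062, 0, 356]) cube([75, 1035, 16]);
translate([1195, 0, 356]) cube([75, 1035, 16]);
translate([1328, 0, 356]) cube([75, 1035, 16]);
translate([1461, 0, 356]) cube([75, 1035, 16]);
translate([1594, 0, 356]) cube([75, 1035, 16]);
translate([1727, 0, 356]) cube([75, 1035, 16]);


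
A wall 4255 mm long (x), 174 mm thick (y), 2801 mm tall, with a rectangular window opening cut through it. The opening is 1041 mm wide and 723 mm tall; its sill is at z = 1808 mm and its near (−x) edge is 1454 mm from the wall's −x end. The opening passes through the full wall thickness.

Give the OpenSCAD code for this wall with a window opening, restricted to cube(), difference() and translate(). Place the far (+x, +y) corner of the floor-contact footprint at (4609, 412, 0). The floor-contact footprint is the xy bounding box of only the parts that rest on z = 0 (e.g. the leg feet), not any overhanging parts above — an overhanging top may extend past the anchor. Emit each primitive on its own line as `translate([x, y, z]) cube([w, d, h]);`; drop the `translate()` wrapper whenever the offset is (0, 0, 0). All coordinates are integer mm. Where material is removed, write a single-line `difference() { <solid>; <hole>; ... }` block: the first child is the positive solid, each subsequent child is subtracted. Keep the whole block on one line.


difference() { translate([354, 238, 0]) cube([4255, 174, 2801]); translate([1808, 238, 1808]) cube([1041, 174, 723]); }


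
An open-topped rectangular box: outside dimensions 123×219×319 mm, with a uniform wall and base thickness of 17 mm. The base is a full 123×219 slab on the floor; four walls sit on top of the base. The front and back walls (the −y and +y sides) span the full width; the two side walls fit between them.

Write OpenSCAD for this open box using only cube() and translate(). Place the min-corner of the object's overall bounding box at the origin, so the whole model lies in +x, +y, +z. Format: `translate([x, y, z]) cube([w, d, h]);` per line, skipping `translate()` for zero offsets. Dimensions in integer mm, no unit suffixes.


cube([123, 219, 17]);
translate([0, 0, 17]) cube([123, 17, 302]);
translate([0, 202, 17]) cube([123, 17, 302]);
translate([0, 17, 17]) cube([17, 185, 302]);
translate([106, 17, 17]) cube([17, 185, 302]);


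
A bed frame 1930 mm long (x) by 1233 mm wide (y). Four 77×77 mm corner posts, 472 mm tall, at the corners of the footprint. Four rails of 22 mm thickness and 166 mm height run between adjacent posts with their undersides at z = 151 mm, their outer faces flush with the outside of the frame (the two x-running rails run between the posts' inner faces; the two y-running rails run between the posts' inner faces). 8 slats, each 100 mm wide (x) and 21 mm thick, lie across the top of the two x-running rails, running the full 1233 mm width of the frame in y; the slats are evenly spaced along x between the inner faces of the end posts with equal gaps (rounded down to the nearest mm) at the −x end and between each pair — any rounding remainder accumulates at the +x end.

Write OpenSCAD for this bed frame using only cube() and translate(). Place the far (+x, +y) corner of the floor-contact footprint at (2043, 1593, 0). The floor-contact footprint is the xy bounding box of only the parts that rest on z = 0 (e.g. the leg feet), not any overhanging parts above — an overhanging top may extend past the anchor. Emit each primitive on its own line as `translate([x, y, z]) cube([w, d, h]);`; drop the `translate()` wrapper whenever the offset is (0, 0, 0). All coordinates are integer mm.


translate([113, 360, 0]) cube([77, 77, 472]);
translate([113, 1516, 0]) cube([77, 77, 472]);
translate([1966, 360, 0]) cube([77, 77, 472]);
translate([1966, 1516, 0]) cube([77, 77, 472]);
translate([190, 360, 151]) cube([1776, 22, 166]);
translate([190, 1571, 151]) cube([1776, 22, 166]);
translate([113, 437, 151]) cube([22, 1079, 166]);
translate([2021, 437, 151]) cube([22, 1079, 166]);
translate([298, 360, 317]) cube([100, 1233, 21]);
translate([506, 360, 317]) cube([100, 1233, 21]);
translate([714, 360, 317]) cube([100, 1233, 21]);
translate([922, 360, 317]) cube([100, 1233, 21]);
translate([1130, 360, 317]) cube([100, 1233, 21]);
translate([1338, 360, 317]) cube([100, 1233, 21]);
translate([1546, 360, 317]) cube([100, 1233, 21]);
translate([1754, 360, 317]) cube([100, 1233, 21]);


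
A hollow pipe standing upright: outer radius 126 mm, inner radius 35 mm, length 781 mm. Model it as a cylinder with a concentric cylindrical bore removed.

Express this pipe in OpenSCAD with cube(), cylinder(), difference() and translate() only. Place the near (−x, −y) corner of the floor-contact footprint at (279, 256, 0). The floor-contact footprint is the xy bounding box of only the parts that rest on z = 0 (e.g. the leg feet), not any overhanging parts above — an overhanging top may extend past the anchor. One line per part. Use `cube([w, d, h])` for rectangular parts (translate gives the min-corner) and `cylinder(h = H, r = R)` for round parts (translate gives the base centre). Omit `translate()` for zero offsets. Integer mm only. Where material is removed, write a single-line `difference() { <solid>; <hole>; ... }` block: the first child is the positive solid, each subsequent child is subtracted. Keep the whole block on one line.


difference() { translate([405, 382, 0]) cylinder(h = 781, r = 126); translate([405, 382, 0]) cylinder(h = 781, r = 35); }


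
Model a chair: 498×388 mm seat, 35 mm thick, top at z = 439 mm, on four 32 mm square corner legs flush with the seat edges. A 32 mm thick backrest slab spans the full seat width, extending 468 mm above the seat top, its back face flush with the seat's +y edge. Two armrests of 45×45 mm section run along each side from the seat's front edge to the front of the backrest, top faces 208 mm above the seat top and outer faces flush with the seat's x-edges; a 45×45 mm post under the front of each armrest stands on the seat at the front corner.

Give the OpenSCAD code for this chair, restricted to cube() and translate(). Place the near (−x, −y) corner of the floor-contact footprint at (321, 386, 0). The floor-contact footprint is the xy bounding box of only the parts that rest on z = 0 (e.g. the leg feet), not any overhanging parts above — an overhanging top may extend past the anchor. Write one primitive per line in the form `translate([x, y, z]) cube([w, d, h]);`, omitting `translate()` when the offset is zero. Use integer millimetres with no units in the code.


translate([321, 386, 404]) cube([498, 388, 35]);
translate([321, 386, 0]) cube([32, 32, 404]);
translate([787, 386, 0]) cube([32, 32, 404]);
translate([321, 742, 0]) cube([32, 32, 404]);
translate([787, 742, 0]) cube([32, 32, 404]);
translate([321, 742, 439]) cube([498, 32, 468]);
translate([321, 386, 602]) cube([45, 356, 45]);
translate([774, 386, 602]) cube([45, 356, 45]);
translate([321, 386, 439]) cube([45, 45, 163]);
translate([774, 386, 439]) cube([45, 45, 163]);


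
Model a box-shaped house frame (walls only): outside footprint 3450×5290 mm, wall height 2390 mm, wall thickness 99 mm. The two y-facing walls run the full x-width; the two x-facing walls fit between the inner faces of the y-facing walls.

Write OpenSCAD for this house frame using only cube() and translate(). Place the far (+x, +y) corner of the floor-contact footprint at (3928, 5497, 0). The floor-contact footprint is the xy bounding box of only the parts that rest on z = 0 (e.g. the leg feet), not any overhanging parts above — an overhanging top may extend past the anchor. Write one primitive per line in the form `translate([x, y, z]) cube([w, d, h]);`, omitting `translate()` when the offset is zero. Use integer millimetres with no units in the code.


translate([478, 207, 0]) cube([3450, 99, 2390]);
translate([478, 5398, 0]) cube([3450, 99, 2390]);
translate([478, 306, 0]) cube([99, 5092, 2390]);
translate([3829, 306, 0]) cube([99, 5092, 2390]);


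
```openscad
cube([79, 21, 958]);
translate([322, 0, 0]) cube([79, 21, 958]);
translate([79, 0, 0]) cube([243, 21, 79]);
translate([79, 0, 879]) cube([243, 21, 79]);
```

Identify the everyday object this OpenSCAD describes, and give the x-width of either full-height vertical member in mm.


A picture frame. The border width is 79 mm.

Four thin pieces enclosing a rectangular opening — a picture frame. The two full-height stiles are 958 mm tall; the top rail sits at z = 879 and is 79 mm tall, so the border above the opening is 958 − 879 = 79 mm, matching the stile x-width.


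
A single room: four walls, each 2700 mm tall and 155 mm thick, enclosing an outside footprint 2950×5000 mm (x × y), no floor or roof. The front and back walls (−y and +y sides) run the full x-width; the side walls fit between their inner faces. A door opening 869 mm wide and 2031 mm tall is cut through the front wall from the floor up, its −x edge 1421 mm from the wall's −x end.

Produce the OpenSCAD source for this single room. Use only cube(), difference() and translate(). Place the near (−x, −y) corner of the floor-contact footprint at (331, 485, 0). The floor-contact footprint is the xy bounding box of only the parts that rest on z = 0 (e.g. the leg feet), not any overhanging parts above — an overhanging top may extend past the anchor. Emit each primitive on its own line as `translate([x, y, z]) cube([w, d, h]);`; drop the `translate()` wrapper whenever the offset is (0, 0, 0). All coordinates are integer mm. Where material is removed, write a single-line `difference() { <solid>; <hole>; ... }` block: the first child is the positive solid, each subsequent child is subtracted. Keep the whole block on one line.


difference() { translate([331, 485, 0]) cube([2950, 155, 2700]); translate([1752, 485, 0]) cube([869, 155, 2031]); }
translate([331, 5330, 0]) cube([2950, 155, 2700]);
translate([331, 640, 0]) cube([155, 4690, 2700]);
translate([3126, 640, 0]) cube([155, 4690, 2700]);


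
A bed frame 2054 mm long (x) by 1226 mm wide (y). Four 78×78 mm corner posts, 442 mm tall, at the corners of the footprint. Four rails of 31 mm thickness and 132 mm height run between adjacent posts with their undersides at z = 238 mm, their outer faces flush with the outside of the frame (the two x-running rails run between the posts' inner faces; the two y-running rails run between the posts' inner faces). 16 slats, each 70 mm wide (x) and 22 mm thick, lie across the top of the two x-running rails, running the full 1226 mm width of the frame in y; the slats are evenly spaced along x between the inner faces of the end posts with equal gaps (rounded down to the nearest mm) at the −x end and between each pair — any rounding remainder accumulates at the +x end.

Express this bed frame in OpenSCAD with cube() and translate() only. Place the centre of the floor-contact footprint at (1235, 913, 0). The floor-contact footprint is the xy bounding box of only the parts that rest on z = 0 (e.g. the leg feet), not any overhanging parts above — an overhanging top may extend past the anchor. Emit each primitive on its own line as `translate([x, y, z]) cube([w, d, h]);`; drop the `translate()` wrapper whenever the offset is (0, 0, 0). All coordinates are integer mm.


// slat z = rail_z + rail_h = 238 + 132 = 370
// slat gap = ⌊(1898 − 16·70) / 17⌋ = 45
translate([208, 300, 0]) cube([78, 78, 442]);
translate([208, 1448, 0]) cube([78, 78, 442]);
translate([2184, 300, 0]) cube([78, 78, 442]);
translate([2184, 1448, 0]) cube([78, 78, 442]);
translate([286, 300, 238]) cube([1898, 31, 132]);
translate([286, 1495, 238]) cube([1898, 31, 132]);
translate([208, 378, 238]) cube([31, 1070, 132]);
translate([2231, 378, 238]) cube([31, 1070, 132]);
translate([331, 300, 370]) cube([70, 1226, 22]);
translate([446, 300, 370]) cube([70, 1226, 22]);
translate([561, 300, 370]) cube([70, 1226, 22]);
translate([676, 300, 370]) cube([70, 1226, 22]);
translate([791, 300, 370]) cube([70, 1226, 22]);
translate([906, 300, 370]) cube([70, 1226, 22]);
translate([1021, 300, 370]) cube([70, 1226, 22]);
translate([1136, 300, 370]) cube([70, 1226, 22]);
translate([1251, 300, 370]) cube([70, 1226, 22]);
translate([1366, 300, 370]) cube([70, 1226, 22]);
translate([1481, 300, 370]) cube([70, 1226, 22]);
translate([1596, 300, 370]) cube([70, 1226, 22]);
translate([1711, 300, 370]) cube([70, 1226, 22]);
translate([1826, 300, 370]) cube([70, 1226, 22]);
translate([1941, 300, 370]) cube([70, 1226, 22]);
translate([2056, 300, 370]) cube([70, 1226, 22]);


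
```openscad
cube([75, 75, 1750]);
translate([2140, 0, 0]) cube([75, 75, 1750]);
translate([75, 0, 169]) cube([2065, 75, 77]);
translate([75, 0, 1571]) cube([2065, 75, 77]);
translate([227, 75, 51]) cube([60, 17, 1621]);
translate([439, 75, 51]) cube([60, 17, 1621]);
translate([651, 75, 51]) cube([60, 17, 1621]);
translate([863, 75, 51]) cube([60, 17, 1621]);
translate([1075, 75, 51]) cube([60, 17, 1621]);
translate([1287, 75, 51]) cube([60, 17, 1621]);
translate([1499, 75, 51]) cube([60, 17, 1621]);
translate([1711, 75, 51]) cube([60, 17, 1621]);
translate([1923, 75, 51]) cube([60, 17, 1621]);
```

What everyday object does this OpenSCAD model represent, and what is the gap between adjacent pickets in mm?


A fence section. The picket gap is 152 mm.

Two posts, two rails, 9 pickets — a fence section. Span 2065 mm holds 9 pickets of 60 mm with 10 equal gaps: ⌊(2065 − 9·60) / 10⌋ = 152 mm.


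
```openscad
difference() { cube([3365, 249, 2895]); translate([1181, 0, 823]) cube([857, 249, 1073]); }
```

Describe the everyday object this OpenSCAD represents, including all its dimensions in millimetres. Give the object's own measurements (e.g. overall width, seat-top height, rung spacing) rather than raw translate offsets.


A wall 3365 mm long (x), 249 mm thick (y), 2895 mm tall, with a rectangular window opening cut through it. The opening is 857 mm wide and 1073 mm tall; its sill is at z = 823 mm and its near (−x) edge is 1181 mm from the wall's −x end. The opening passes through the full wall thickness.


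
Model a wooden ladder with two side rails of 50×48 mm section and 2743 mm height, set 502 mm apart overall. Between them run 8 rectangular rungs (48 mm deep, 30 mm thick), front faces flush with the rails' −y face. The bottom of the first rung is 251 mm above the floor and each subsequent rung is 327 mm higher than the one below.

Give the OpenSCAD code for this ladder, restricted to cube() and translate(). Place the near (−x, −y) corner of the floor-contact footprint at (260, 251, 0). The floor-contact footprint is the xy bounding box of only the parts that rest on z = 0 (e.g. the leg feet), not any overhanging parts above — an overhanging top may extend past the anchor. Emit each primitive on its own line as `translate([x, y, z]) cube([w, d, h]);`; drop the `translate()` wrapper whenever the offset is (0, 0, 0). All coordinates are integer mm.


translate([260, 251, 0]) cube([50, 48, 2743]);
translate([712, 251, 0]) cube([50, 48, 2743]);
translate([310, 251, 251]) cube([402, 48, 30]);
translate([310, 251, 578]) cube([402, 48, 30]);
translate([310, 251, 905]) cube([402, 48, 30]);
translate([310, 251, 1232]) cube([402, 48, 30]);
translate([310, 251, 1559]) cube([402, 48, 30]);
translate([310, 251, 1886]) cube([402, 48, 30]);
translate([310, 251, 2213]) cube([402, 48, 30]);
translate([310, 251, 2540]) cube([402, 48, 30]);


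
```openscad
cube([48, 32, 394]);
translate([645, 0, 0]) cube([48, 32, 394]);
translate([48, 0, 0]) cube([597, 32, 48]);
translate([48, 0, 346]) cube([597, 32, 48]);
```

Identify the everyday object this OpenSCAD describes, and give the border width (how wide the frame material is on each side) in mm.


A picture frame. The border width is 48 mm.

Four thin pieces enclosing a rectangular opening — a picture frame. The two full-height stiles are 394 mm tall; the top rail sits at z = 346 and is 48 mm tall, so the border above the opening is 394 − 346 = 48 mm, matching the stile x-width.


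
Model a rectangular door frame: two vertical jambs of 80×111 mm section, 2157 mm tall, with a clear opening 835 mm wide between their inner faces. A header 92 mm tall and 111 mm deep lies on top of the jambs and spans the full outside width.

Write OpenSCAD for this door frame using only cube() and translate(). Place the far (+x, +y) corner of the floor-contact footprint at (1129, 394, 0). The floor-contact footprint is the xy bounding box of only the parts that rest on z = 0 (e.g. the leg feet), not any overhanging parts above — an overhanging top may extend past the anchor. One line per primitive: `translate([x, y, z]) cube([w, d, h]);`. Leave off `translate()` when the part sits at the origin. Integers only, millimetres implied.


translate([134, 283, 0]) cube([80, 111, 2157]);
translate([1049, 283, 0]) cube([80, 111, 2157]);
translate([134, 283, 2157]) cube([995, 111, 92]);
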